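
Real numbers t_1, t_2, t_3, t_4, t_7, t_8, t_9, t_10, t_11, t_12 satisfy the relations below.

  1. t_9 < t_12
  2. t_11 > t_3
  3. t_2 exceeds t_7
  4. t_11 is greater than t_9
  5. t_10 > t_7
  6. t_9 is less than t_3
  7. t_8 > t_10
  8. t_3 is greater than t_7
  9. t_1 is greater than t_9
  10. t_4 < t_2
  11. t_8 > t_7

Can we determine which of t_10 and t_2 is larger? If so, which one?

undetermined

Following every chain through t_2: below t_2 we get t_7, t_4.
t_10 is not reached, and no chain runs the other way from t_10 to t_2.
So the given relations leave the order of t_2 and t_10 undetermined.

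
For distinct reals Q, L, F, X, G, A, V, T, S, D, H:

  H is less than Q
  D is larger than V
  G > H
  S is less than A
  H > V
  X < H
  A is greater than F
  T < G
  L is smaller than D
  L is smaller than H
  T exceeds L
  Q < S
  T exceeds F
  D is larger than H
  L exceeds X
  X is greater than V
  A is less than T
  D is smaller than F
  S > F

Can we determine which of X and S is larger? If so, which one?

S

Following the relations from X: X < H < D < F < S.
So S is larger.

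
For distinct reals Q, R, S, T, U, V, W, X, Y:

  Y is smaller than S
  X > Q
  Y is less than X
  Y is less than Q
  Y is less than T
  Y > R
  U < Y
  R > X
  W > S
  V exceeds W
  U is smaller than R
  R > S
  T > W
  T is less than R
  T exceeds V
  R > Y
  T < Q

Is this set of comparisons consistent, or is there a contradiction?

inconsistent

We have R < Y stated directly, yet also Y < S < W < V < T < Q < X < R by chaining the others — so Y < R. Contradiction.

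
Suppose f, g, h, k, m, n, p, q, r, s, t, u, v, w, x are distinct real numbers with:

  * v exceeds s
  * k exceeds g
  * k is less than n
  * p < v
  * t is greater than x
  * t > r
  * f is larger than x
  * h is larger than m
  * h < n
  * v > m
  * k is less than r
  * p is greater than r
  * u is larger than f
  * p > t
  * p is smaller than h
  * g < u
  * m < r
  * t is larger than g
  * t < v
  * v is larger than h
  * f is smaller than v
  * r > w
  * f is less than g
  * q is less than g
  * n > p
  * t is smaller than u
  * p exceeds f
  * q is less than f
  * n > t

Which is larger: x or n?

n

Link the given pairs in sequence: x < f; f < g; g < k; k < r; r < t; t < p; p < h; h < n.
Together: x < f < g < k < r < t < p < h < n.
So x < n; n is the larger of the two.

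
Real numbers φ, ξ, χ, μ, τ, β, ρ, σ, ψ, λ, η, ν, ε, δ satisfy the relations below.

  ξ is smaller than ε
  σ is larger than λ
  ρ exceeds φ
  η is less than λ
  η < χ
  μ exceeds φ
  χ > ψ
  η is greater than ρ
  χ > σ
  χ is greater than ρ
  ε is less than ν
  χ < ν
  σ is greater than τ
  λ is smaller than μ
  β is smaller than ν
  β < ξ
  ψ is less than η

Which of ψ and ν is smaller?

ψ

ψ < η and η < λ give ψ < λ.
With λ < σ: ψ < η < λ < σ.
Then σ < χ extends the chain to χ.
With χ < ν: ψ < η < λ < σ < χ < ν.
So ψ < ν; ψ is the smaller of the two.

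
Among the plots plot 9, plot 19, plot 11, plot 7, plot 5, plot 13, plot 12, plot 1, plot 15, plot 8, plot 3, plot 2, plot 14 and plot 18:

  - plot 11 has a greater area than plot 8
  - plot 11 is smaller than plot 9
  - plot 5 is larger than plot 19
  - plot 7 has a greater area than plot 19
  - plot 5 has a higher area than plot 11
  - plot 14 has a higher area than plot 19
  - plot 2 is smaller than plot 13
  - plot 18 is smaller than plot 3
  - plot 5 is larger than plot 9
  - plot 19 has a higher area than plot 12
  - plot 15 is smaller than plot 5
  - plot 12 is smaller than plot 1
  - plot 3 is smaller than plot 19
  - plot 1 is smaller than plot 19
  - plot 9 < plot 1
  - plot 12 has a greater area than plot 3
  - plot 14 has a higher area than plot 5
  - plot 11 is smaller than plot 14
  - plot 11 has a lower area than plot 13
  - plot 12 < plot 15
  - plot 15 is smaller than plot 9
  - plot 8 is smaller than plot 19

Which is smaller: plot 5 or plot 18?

Link the given pairs in sequence: plot 18 < plot 3; plot 3 < plot 12; plot 12 < plot 15; plot 15 < plot 9; plot 9 < plot 1; plot 1 < plot 19; plot 19 < plot 5.
Chaining these gives plot 18 < plot 3 < plot 12 < plot 15 < plot 9 < plot 1 < plot 19 < plot 5.
So plot 18 < plot 5; plot 18 is the smaller of the two.

plot 18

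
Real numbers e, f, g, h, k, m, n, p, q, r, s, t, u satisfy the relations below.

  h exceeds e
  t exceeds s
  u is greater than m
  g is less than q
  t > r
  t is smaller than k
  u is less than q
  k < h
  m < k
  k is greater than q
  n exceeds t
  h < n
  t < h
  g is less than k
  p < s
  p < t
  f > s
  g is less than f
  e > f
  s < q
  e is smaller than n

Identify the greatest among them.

m is not greatest since m < u; u is not greatest since u < q; p is not greatest since p < s; r is not greatest since r < t; s is not greatest since s < q; g is not greatest since g < q; q is not greatest since q < k; t is not greatest since t < k; f is not greatest since f < e; k is not greatest since k < h; e is not greatest since e < n; h is not greatest since h < n.
Only n has nothing above it, so n is the greatest.

n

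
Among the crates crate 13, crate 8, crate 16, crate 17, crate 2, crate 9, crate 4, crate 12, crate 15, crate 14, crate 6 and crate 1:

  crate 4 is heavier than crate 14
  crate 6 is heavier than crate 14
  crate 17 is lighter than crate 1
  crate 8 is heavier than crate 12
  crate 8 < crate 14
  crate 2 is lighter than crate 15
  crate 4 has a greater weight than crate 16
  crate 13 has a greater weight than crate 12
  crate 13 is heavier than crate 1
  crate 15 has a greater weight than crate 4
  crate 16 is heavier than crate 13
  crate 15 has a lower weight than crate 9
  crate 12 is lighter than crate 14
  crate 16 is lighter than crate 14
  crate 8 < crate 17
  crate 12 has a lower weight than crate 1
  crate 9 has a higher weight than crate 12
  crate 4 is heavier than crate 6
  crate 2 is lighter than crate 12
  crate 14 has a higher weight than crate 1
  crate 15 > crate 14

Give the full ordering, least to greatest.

Each adjacent pair is fixed by a given relation: crate 2 < crate 12; crate 12 < crate 8; crate 8 < crate 17; crate 17 < crate 1; crate 1 < crate 13; crate 13 < crate 16; crate 16 < crate 14; crate 14 < crate 6; crate 6 < crate 4; crate 4 < crate 15; crate 15 < crate 9. Chaining them end to end gives the full order.

crate 2 < crate 12 < crate 8 < crate 17 < crate 1 < crate 13 < crate 16 < crate 14 < crate 6 < crate 4 < crate 15 < crate 9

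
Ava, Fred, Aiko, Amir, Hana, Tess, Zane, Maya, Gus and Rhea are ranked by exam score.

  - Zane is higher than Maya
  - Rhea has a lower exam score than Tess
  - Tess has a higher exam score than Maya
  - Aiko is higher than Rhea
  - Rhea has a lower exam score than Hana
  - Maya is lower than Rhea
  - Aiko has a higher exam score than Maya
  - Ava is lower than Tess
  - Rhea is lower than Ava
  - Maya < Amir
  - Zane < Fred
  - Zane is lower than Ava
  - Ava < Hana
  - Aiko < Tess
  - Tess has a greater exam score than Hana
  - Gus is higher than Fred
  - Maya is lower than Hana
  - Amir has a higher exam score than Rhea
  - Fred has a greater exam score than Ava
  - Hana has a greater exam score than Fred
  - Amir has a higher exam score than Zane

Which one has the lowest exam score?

Zane is not least since Maya < Zane; Rhea is not least since Maya < Rhea; Aiko is not least since Maya < Aiko; Ava is not least since Rhea < Ava; Fred is not least since Ava < Fred; Gus is not least since Fred < Gus; Amir is not least since Maya < Amir; Hana is not least since Maya < Hana; Tess is not least since Ava < Tess.
Only Maya has nothing below it, so Maya is the lowest exam score.

Maya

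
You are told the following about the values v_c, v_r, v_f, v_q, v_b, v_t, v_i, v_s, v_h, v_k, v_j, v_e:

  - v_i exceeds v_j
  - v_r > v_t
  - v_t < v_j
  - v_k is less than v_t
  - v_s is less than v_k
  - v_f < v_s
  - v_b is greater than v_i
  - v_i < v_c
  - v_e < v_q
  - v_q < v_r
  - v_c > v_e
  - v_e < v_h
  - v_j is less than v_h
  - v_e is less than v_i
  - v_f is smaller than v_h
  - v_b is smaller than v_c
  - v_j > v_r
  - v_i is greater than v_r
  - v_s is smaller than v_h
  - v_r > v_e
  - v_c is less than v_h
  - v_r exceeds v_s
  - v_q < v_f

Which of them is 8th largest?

v_k

Chaining the given pairs: v_e < v_q < v_f < v_s < v_k < v_t < v_r < v_j < v_i < v_b < v_c < v_h.
Counting 8 from the largest end gives v_k.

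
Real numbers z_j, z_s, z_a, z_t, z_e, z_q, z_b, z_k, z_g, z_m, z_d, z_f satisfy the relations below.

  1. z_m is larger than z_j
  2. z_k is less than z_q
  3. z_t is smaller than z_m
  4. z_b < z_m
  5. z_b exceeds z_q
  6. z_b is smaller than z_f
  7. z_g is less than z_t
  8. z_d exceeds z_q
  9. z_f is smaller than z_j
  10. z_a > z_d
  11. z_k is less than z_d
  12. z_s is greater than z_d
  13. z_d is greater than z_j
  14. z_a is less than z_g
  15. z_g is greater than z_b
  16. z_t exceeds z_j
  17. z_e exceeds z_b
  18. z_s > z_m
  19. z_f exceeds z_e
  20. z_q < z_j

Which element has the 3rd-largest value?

z_t

Chaining the given pairs: z_k < z_q < z_b < z_e < z_f < z_j < z_d < z_a < z_g < z_t < z_m < z_s.
The 3rd largest is z_t.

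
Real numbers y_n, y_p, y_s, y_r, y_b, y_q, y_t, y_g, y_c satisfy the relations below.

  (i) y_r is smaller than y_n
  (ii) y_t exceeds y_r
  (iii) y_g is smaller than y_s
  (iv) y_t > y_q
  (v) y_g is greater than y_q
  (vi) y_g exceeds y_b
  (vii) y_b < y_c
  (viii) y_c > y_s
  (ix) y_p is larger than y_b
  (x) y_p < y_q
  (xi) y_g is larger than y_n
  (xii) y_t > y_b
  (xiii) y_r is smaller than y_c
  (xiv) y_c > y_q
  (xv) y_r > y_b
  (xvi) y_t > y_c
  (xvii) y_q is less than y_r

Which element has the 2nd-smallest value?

y_p

Piecing the relations together gives one ordering: y_b < y_p < y_q < y_r < y_n < y_g < y_s < y_c < y_t.
The 2nd smallest is y_p.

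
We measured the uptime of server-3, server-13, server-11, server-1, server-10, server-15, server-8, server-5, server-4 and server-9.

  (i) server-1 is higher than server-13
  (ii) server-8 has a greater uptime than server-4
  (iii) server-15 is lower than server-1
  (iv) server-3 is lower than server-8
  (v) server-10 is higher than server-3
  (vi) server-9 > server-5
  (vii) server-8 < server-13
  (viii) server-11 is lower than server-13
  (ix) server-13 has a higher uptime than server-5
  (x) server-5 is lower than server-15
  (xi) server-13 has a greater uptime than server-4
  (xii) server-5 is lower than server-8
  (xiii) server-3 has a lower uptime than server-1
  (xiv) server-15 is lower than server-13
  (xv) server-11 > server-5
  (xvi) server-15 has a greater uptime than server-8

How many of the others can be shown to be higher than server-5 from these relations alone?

Directly above server-5: server-9, server-11, server-8, server-15, server-13.
One step further: server-1 (6 so far).
Nothing else is reachable above server-5; 6 in all.

6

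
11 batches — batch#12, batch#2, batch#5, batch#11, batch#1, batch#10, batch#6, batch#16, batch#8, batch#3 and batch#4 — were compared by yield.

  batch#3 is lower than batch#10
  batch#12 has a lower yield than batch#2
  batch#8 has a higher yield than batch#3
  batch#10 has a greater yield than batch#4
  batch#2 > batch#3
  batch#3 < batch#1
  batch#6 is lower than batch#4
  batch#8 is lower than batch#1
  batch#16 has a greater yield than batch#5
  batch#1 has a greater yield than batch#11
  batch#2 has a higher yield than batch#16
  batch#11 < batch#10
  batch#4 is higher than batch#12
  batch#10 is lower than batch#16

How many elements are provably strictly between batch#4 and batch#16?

The relations place batch#4 below batch#16. An element lies strictly between them when it is forced above batch#4 and also forced below batch#16.
Above batch#4: {batch#10, batch#2}. Below batch#16: {batch#5, batch#11, batch#3, batch#12, batch#6, batch#10}.
Intersection: {batch#10} — 1.

1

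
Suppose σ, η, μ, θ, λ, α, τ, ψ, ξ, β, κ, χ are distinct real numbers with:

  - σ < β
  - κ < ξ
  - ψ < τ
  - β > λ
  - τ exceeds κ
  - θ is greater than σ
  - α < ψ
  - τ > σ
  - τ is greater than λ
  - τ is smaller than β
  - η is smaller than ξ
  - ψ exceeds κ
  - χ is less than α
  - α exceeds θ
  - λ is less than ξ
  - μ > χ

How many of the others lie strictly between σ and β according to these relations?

4

Chaining upward from σ reaches: θ, α, ψ, τ.
Chaining downward from β reaches: λ, χ, κ, θ, α, ψ, τ.
Strictly between σ and β are those in both lists: θ, α, ψ, τ — 4 elements.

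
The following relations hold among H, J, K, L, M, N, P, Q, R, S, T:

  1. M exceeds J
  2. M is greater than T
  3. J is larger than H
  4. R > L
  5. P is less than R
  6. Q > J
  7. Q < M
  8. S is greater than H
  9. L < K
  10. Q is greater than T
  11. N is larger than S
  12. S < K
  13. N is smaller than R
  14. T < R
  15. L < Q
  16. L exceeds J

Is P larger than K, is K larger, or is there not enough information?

undetermined

Following every chain through P: above P we get R.
K is not reached, and no chain runs the other way from K to P.
So the given relations leave the order of P and K undetermined.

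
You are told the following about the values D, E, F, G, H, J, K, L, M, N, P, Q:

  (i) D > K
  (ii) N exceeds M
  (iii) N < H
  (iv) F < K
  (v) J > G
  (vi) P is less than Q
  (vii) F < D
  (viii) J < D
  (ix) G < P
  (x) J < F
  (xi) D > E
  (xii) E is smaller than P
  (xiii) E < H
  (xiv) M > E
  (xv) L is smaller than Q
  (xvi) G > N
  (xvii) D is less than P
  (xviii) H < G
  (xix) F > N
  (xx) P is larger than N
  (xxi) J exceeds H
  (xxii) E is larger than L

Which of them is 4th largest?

K

Chaining the given pairs: L < E < M < N < H < G < J < F < K < D < P < Q.
Counting 4 from the largest end gives K.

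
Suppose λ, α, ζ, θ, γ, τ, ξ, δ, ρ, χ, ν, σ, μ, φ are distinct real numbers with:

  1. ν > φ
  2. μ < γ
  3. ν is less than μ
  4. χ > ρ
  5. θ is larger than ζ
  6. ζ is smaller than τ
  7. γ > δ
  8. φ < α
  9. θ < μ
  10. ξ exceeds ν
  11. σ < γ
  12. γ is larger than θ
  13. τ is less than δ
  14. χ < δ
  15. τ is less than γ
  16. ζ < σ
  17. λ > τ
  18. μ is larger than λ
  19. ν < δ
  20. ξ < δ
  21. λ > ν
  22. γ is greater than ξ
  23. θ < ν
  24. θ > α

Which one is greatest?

Chaining downward from γ: directly below it, θ, ξ, τ, μ, σ, δ; then ζ, χ, α, ν, λ; then φ, ρ.
That covers every other element, and nothing is given above γ, so γ is the greatest.

γ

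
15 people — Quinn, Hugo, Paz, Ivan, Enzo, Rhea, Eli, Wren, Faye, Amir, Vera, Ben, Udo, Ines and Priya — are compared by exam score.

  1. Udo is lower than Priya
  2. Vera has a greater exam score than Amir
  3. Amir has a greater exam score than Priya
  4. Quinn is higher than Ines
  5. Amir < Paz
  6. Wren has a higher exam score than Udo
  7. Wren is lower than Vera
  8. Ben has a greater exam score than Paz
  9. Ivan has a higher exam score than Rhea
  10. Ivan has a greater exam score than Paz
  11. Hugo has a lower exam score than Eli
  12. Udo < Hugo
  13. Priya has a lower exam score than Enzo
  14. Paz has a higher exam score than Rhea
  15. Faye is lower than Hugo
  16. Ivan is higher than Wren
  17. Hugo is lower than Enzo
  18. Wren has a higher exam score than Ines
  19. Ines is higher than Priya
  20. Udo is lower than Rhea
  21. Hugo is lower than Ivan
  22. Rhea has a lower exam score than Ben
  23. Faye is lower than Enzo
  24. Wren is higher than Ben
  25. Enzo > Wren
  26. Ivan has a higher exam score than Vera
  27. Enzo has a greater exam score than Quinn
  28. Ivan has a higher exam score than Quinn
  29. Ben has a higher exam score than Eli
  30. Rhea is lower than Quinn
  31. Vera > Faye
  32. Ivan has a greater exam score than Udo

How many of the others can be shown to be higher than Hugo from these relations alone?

6

From Hugo the given relations immediately reach Eli, Enzo, Ivan.
From those, Ben — 4 in total.
From those, Wren — 5 in total.
From those, Vera — 6 in total.
Nothing else is reachable above Hugo; 6 in all.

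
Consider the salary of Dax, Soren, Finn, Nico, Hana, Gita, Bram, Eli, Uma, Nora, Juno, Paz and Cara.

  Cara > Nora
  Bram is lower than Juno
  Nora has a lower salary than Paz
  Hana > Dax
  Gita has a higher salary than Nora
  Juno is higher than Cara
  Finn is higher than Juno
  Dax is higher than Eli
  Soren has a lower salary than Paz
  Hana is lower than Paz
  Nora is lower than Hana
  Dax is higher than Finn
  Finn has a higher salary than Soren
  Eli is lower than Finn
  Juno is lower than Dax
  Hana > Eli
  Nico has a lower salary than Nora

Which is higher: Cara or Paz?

Chaining the given relations: Cara < Juno < Finn < Dax < Hana < Paz.
So Cara < Paz; Paz is the higher of the two.

Paz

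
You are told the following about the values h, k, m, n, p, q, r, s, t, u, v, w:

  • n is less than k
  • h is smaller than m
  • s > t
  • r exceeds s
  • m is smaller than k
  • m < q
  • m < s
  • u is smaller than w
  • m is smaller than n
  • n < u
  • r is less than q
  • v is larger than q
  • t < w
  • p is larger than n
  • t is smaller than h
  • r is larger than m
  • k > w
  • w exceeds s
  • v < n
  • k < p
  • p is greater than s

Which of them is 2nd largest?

The consecutive relations fix a unique order: t < h < m < s < r < q < v < n < u < w < k < p.
The 2nd largest is k.

k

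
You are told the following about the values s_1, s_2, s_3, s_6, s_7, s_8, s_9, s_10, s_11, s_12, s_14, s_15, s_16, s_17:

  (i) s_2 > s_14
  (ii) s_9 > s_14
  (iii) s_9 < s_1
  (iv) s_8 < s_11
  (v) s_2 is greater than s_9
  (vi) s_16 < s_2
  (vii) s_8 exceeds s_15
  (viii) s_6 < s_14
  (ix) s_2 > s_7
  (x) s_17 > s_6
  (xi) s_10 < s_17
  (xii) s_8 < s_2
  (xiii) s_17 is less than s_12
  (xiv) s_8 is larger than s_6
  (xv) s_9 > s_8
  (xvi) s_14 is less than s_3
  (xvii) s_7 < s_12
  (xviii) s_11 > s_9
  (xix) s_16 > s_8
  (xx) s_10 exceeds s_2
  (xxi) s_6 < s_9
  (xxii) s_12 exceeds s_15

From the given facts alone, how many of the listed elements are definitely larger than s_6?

From s_6 the given relations immediately reach s_8, s_14, s_9, s_17.
From those, s_16, s_1, s_11, s_2, s_3, s_12 — 10 in total.
From those, s_10 — 11 in total.
No other element is forced above s_6 by the given relations, so the count is 11.

11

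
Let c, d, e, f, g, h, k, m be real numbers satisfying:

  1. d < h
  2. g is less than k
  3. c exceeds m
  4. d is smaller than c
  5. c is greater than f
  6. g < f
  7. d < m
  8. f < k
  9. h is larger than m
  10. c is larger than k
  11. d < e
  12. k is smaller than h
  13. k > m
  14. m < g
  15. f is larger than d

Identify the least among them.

Chaining upward from d: directly above it, m, e, f, h, c; then g, k.
That covers every other element, and nothing is given below d, so d is the least.

d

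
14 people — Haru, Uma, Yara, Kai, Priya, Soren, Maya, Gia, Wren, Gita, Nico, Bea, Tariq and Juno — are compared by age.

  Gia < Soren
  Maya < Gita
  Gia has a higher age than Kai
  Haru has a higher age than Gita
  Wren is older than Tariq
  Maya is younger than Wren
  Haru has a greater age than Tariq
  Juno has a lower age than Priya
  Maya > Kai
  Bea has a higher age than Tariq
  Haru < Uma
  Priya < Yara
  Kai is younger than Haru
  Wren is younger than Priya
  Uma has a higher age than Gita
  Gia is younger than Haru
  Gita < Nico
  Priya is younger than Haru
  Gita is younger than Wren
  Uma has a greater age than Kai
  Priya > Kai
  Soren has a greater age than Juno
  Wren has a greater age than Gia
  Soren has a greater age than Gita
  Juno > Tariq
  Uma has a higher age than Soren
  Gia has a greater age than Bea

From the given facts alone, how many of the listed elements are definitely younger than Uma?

Directly below Uma: Kai, Gita, Haru, Soren.
One step further: Tariq, Maya, Juno, Gia, Priya (9 so far).
One step further: Bea, Wren (11 so far).
No other element is forced below Uma by the given relations, so the count is 11.

11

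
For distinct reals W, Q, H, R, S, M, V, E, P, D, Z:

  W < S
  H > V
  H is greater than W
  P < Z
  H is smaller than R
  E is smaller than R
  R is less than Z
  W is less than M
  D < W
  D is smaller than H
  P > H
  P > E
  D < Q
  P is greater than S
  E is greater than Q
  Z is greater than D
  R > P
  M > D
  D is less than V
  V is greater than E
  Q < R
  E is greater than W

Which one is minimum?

W is not least since D < W; Q is not least since D < Q; M is not least since W < M; S is not least since W < S; E is not least since Q < E; V is not least since E < V; H is not least since D < H; P is not least since S < P; R is not least since P < R; Z is not least since R < Z.
Only D has nothing below it, so D is the minimum.

D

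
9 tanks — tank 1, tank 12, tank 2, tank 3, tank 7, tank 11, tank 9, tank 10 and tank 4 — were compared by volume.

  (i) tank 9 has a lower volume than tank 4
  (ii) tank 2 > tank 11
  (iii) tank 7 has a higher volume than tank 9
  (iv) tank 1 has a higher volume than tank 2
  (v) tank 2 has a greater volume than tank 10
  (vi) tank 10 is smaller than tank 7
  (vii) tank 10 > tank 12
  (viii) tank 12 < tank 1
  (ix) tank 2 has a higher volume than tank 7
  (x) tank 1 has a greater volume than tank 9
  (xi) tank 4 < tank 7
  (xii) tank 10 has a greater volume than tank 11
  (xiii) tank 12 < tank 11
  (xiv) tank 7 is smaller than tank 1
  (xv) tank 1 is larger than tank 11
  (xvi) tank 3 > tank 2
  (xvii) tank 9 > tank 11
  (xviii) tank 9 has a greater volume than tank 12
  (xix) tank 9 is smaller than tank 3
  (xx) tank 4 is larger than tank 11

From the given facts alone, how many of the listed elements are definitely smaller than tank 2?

The elements the relations force below tank 2 are tank 12, tank 11, tank 9, tank 10, tank 4, tank 7 — no chain reaches any other.
That is 6.

6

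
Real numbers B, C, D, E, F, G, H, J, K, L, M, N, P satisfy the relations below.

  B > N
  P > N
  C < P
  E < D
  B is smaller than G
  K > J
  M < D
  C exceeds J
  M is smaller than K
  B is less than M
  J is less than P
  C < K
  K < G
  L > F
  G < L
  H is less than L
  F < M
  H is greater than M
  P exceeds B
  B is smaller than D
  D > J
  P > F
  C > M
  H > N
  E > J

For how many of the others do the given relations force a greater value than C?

4

Directly above C: P, K.
One step further: G (3 so far).
One step further: L (4 so far).
No other element is forced above C by the given relations, so the count is 4.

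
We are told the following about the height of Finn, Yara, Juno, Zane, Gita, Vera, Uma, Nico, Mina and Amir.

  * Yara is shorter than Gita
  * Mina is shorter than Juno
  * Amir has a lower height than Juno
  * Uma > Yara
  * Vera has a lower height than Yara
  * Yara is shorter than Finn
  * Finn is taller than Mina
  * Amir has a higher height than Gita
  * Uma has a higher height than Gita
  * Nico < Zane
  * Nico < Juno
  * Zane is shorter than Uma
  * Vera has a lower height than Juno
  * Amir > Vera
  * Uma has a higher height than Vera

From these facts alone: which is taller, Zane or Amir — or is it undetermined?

Following every chain through Amir: above Amir we get Juno; below Amir we get Vera, Yara, Gita.
Zane is not reached, and no chain runs the other way from Zane to Amir.
So the given relations leave the order of Amir and Zane undetermined.

undetermined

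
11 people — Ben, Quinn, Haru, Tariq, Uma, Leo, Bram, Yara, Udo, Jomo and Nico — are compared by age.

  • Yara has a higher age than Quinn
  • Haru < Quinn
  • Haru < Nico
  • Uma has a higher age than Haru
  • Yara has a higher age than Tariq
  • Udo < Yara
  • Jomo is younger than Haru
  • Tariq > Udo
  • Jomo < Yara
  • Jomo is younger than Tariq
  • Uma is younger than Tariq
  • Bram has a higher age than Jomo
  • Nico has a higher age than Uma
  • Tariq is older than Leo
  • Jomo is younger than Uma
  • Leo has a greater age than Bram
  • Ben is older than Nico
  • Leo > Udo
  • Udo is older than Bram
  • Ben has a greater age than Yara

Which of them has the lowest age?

Jomo

Chaining upward from Jomo: directly above it, Bram, Haru, Uma, Tariq, Yara; then Udo, Leo, Quinn, Nico, Ben.
That covers every other element, and nothing is given below Jomo, so Jomo is the lowest age.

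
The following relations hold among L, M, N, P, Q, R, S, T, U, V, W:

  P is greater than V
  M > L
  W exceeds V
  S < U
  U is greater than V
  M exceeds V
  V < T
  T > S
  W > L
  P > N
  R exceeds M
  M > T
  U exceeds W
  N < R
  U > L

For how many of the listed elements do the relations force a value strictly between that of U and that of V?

Chaining upward from V reaches: W, T, M, R, P.
Chaining downward from U reaches: L, S, W.
Strictly between V and U are those in both lists: W — 1 element.

1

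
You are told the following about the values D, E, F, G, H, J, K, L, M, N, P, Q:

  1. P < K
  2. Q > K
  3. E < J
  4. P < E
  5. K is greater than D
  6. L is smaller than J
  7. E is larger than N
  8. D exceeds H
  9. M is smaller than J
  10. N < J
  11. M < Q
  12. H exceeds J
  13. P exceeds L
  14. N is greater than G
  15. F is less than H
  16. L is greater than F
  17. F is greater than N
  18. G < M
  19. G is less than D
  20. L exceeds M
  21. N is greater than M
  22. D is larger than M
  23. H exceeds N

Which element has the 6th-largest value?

Piecing the relations together gives one ordering: G < M < N < F < L < P < E < J < H < D < K < Q.
The 6th largest is E.

E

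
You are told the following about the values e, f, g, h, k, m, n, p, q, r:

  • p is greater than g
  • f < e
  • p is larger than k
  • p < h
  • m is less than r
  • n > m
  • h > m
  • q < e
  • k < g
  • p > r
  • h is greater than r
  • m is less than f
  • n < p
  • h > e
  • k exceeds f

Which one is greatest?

h

Chaining downward from h: directly below it, m, r, e, p; then f, q, k, n, g.
That covers every other element, and nothing is given above h, so h is the greatest.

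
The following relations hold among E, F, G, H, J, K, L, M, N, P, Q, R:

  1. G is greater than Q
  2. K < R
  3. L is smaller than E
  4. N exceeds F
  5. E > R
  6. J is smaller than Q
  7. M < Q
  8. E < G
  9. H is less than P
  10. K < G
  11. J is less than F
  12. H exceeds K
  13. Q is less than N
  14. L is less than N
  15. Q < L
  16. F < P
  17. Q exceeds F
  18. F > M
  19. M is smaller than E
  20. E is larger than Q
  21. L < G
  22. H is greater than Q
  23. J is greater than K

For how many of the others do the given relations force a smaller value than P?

Directly below P: F, H.
One step further: K, M, J, Q (6 so far).
No other element is forced below P by the given relations, so the count is 6.

6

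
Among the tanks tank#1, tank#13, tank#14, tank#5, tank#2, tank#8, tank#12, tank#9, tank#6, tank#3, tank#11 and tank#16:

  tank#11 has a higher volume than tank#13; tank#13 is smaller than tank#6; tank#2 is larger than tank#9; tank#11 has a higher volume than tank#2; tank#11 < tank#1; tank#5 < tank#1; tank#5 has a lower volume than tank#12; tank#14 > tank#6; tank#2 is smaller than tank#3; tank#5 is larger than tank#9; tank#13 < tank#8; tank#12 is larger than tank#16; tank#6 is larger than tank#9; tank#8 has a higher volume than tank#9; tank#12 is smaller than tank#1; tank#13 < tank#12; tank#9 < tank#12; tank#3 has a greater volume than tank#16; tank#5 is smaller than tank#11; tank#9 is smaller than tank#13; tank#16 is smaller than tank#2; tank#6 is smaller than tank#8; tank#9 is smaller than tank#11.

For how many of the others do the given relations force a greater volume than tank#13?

The elements the relations force above tank#13 are tank#6, tank#11, tank#14, tank#12, tank#8, tank#1 — no chain reaches any other.
That is 6.

6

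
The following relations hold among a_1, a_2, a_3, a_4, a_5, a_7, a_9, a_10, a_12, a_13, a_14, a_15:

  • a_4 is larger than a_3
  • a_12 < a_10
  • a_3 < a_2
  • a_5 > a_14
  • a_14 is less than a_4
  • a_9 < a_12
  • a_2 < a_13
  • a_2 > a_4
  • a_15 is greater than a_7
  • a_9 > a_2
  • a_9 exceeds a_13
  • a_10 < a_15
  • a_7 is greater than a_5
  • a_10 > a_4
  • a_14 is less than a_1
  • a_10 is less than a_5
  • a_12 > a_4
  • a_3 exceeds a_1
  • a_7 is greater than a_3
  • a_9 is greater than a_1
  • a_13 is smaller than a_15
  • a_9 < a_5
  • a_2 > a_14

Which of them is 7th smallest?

a_9

Chaining the given pairs: a_14 < a_1 < a_3 < a_4 < a_2 < a_13 < a_9 < a_12 < a_10 < a_5 < a_7 < a_15.
The 7th smallest is a_9.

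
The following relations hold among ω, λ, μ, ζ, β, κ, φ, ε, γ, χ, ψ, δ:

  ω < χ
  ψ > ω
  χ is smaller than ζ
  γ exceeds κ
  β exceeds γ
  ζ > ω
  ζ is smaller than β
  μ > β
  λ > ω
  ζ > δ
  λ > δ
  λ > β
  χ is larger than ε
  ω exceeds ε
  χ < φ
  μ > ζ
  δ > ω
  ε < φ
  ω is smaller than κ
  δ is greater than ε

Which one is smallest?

ε

Chaining upward from ε: directly above it, ω, χ, δ, φ; then κ, ψ, ζ, λ; then γ, β, μ.
That covers every other element, and nothing is given below ε, so ε is the smallest.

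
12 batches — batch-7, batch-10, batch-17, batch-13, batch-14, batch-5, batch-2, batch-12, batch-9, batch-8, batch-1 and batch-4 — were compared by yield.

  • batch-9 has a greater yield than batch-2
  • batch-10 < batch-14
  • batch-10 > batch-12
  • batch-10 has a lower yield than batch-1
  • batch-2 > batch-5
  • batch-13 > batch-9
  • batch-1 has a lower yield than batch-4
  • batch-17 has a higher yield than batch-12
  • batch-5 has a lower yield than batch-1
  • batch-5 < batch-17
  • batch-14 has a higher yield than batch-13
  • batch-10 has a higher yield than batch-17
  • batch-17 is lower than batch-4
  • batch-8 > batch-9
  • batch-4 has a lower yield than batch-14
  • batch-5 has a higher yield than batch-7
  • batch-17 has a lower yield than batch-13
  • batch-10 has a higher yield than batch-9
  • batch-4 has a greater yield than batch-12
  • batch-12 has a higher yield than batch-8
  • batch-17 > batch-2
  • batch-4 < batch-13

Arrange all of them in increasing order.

The consecutive links are each given: batch-7 < batch-5; batch-5 < batch-2; batch-2 < batch-9; batch-9 < batch-8; batch-8 < batch-12; batch-12 < batch-17; batch-17 < batch-10; batch-10 < batch-1; batch-1 < batch-4; batch-4 < batch-13; batch-13 < batch-14.

batch-7 < batch-5 < batch-2 < batch-9 < batch-8 < batch-12 < batch-17 < batch-10 < batch-1 < batch-4 < batch-13 < batch-14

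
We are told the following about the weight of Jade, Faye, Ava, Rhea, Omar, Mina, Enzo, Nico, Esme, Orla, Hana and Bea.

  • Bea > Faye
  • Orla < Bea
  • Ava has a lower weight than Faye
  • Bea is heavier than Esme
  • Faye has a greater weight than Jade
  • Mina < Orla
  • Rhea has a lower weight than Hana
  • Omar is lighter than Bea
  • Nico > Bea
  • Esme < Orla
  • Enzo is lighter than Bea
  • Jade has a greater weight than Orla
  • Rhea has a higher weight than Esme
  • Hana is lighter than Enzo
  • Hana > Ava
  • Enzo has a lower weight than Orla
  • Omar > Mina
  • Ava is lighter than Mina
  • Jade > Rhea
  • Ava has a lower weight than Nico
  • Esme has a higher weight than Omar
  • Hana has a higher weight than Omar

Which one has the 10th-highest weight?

Chaining the given pairs: Ava < Mina < Omar < Esme < Rhea < Hana < Enzo < Orla < Jade < Faye < Bea < Nico.
The 10th largest is Omar.

Omar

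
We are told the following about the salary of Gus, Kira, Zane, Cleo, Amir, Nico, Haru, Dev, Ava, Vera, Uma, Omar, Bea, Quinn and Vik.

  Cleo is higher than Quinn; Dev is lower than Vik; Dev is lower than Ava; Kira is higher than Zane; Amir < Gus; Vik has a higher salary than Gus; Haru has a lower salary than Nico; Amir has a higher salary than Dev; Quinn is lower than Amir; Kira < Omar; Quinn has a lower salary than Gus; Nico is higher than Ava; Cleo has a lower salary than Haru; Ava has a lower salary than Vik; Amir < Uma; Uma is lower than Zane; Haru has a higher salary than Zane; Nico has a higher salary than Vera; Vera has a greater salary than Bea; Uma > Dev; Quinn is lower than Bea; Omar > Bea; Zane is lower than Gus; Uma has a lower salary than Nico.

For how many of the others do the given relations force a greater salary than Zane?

Directly above Zane: Kira, Haru, Gus.
One step further: Omar, Vik, Nico (6 so far).
Nothing else is reachable above Zane; 6 in all.

6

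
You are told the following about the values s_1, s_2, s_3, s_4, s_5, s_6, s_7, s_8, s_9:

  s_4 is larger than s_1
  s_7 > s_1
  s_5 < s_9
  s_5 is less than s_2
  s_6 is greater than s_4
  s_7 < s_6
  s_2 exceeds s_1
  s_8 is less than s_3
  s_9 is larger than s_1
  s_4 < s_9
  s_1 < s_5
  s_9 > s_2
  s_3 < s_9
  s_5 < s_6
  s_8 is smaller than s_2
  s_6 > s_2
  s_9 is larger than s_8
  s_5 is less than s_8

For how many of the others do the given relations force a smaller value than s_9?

Directly below s_9: s_1, s_5, s_4, s_8, s_2, s_3.
No other element is forced below s_9 by the given relations, so the count is 6.

6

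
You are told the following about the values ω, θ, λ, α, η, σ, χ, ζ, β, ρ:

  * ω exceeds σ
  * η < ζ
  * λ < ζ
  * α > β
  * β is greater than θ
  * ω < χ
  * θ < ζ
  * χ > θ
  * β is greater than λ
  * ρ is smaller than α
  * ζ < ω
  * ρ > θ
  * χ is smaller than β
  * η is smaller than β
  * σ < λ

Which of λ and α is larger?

α

λ < ζ and ζ < ω give λ < ω.
With ω < χ: λ < ζ < ω < χ.
Then χ < β extends the chain to β.
Then β < α extends the chain to α.
So λ < α; α is the larger of the two.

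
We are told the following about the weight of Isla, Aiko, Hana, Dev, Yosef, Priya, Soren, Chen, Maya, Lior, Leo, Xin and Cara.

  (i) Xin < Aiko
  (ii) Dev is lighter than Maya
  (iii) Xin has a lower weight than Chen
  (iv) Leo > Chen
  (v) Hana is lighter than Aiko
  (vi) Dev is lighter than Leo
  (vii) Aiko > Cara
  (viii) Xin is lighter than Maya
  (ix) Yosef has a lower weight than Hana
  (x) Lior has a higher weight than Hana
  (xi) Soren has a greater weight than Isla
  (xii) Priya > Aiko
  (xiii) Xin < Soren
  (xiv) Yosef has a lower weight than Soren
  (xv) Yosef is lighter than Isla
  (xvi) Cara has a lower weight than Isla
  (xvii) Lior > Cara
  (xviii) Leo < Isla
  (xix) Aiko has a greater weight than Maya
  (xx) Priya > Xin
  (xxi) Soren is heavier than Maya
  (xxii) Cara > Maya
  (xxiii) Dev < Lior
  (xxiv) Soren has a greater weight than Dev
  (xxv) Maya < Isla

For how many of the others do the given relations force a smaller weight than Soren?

8

The elements the relations force below Soren are Xin, Dev, Chen, Yosef, Maya, Leo, Cara, Isla — no chain reaches any other.
That is 8.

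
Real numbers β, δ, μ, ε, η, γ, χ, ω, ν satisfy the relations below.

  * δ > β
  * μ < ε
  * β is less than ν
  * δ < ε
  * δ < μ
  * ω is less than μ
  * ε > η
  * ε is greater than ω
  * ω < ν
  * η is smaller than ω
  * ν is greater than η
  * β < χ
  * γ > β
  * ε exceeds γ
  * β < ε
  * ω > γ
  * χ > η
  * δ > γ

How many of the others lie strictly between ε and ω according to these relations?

1

The relations place ω below ε. An element lies strictly between them when it is forced above ω and also forced below ε.
Above ω: {ν, μ}. Below ε: {β, η, γ, δ, μ}.
Intersection: {μ} — 1.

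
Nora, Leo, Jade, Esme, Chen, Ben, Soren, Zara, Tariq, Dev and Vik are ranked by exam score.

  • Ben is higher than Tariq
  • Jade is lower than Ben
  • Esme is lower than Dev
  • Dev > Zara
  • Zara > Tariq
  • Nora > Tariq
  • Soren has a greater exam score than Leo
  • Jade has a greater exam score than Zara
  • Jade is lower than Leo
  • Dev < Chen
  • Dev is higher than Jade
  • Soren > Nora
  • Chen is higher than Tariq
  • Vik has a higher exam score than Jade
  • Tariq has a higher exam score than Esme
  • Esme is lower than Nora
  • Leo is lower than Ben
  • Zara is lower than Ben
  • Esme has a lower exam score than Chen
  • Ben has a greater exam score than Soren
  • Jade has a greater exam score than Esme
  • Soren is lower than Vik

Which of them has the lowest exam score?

Esme

Tariq is not least since Esme < Tariq; Zara is not least since Tariq < Zara; Nora is not least since Tariq < Nora; Jade is not least since Zara < Jade; Dev is not least since Esme < Dev; Leo is not least since Jade < Leo; Chen is not least since Dev < Chen; Soren is not least since Leo < Soren; Ben is not least since Jade < Ben; Vik is not least since Jade < Vik.
Only Esme has nothing below it, so Esme is the lowest exam score.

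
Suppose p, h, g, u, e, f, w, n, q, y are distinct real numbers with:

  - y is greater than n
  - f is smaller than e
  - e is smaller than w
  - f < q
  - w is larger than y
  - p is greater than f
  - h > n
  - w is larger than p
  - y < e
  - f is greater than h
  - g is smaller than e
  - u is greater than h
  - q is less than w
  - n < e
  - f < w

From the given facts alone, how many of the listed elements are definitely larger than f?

4

Directly above f: e, p, q, w.
No other element is forced above f by the given relations, so the count is 4.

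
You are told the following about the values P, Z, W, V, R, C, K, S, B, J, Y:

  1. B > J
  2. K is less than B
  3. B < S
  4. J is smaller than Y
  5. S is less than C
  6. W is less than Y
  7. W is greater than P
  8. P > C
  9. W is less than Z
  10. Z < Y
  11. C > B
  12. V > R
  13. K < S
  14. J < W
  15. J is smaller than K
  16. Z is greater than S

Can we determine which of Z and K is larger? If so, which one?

Z

The relevant relations are K < B; B < S; S < C; C < P; P < W; W < Z.
Chaining these gives K < B < S < C < P < W < Z.
So Z is larger.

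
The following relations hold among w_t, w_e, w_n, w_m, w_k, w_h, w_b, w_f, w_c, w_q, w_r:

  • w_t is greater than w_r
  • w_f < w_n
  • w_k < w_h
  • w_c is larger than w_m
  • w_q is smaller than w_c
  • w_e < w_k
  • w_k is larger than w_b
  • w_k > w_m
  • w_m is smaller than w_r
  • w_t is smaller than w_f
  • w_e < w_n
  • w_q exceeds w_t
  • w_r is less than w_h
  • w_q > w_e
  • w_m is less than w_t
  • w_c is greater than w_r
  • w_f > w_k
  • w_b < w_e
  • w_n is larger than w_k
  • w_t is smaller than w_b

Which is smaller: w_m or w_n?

w_m < w_r and w_r < w_t give w_m < w_t.
With w_t < w_b: w_m < w_r < w_t < w_b.
Then w_b < w_k extends the chain to w_k.
Then w_k < w_f extends the chain to w_f.
With w_f < w_n: w_m < w_r < w_t < w_b < w_k < w_f < w_n.
So w_m < w_n; w_m is the smaller of the two.

w_m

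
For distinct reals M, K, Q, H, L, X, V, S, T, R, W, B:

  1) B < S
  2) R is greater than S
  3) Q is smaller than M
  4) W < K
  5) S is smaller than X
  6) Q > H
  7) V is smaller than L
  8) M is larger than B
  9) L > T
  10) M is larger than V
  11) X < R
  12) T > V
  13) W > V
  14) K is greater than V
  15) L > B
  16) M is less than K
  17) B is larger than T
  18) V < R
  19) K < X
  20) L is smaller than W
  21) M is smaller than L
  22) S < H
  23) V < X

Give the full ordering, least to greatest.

V < T < B < S < H < Q < M < L < W < K < X < R

Each adjacent pair is fixed by a given relation: V < T; T < B; B < S; S < H; H < Q; Q < M; M < L; L < W; W < K; K < X; X < R. Chaining them end to end gives the full order.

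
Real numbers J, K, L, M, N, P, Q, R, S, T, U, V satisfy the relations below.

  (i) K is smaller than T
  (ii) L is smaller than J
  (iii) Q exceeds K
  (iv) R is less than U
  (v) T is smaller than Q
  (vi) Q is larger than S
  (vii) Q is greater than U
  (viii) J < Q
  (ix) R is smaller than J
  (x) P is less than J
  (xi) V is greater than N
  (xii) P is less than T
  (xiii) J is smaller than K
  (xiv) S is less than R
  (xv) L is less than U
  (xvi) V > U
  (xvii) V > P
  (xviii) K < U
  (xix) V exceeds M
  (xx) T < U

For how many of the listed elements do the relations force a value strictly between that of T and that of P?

2

The relations place P below T. An element lies strictly between them when it is forced above P and also forced below T.
Above P: {J, K, U, Q, V}. Below T: {L, S, R, J, K}.
Intersection: {J, K} — 2.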